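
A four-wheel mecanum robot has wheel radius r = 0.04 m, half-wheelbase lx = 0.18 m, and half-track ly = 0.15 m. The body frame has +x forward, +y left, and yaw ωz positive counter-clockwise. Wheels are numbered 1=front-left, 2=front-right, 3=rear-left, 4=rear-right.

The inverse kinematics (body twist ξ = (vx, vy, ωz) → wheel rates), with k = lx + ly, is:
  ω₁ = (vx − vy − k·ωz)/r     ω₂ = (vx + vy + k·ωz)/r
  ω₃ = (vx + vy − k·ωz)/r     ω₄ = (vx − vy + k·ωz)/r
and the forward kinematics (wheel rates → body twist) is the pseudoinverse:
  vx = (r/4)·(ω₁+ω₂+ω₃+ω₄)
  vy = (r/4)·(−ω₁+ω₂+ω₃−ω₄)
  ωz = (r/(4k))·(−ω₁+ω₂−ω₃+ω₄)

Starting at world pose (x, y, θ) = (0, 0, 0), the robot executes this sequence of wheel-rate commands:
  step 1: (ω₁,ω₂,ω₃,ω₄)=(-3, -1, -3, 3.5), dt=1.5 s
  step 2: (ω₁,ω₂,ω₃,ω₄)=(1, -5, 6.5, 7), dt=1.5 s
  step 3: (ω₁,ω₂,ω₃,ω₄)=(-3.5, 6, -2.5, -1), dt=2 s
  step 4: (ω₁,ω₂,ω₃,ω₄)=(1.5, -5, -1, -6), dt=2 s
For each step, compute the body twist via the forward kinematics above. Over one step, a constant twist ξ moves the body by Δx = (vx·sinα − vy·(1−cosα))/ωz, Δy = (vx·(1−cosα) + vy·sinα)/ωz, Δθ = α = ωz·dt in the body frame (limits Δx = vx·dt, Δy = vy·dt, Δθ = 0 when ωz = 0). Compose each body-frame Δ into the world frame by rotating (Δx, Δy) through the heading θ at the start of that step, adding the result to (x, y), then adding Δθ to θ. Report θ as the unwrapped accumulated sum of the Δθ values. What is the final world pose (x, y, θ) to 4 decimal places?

step 1: ξ=(vx,vy,ωz)=(-0.0350, -0.0450, 0.2576), dt=1.5 → body Δ=(-0.0383, -0.0758, 0.3864) → world pose (-0.0383, -0.0758, 0.3864)
step 2: ξ=(vx,vy,ωz)=(0.0950, -0.0650, -0.1667), dt=1.5 → body Δ=(0.1289, -0.1142, -0.2500) → world pose (0.1241, -0.1331, 0.1364)
step 3: ξ=(vx,vy,ωz)=(-0.0100, 0.0800, 0.3333), dt=2.0 → body Δ=(-0.0699, 0.1420, 0.6667) → world pose (0.0355, -0.0019, 0.8030)
step 4: ξ=(vx,vy,ωz)=(-0.1050, -0.0150, -0.3485), dt=2.0 → body Δ=(-0.2034, 0.0426, -0.6970) → world pose (-0.1365, -0.1187, 0.1061)

(-0.1365, -0.1187, 0.1061)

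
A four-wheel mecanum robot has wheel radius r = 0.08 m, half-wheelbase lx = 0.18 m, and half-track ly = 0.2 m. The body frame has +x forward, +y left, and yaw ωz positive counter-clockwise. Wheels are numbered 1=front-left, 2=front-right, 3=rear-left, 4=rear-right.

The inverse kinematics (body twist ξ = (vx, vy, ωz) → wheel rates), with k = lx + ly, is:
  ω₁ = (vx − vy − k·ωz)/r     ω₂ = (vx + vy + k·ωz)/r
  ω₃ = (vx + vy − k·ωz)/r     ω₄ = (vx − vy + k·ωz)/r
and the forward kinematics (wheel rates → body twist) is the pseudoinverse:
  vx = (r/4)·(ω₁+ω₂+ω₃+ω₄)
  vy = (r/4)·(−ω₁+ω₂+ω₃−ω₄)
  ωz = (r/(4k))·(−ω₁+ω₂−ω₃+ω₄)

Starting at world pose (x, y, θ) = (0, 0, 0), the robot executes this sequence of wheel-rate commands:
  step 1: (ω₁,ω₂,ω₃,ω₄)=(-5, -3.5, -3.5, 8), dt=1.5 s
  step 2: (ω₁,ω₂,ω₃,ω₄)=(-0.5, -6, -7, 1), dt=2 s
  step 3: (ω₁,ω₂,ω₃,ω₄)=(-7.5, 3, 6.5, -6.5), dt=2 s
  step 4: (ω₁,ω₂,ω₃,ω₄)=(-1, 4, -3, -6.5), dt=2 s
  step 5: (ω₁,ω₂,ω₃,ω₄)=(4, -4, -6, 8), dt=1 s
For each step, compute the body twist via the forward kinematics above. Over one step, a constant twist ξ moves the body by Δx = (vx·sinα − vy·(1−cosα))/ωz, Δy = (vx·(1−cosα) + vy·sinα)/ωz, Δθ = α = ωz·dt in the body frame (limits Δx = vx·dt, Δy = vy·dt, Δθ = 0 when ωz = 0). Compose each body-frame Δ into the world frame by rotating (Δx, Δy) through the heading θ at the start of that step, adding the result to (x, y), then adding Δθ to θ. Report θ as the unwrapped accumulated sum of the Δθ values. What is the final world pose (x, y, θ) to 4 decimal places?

step 1: ξ=(vx,vy,ωz)=(-0.0800, -0.2000, 0.6842), dt=1.5 → body Δ=(0.0409, -0.3064, 1.0263) → world pose (0.0409, -0.3064, 1.0263)
step 2: ξ=(vx,vy,ωz)=(-0.2500, -0.2700, 0.1316), dt=2.0 → body Δ=(-0.4236, -0.5992, 0.2632) → world pose (0.3340, -0.9791, 1.2895)
step 3: ξ=(vx,vy,ωz)=(-0.0900, 0.4700, -0.1316), dt=2.0 → body Δ=(-0.0550, 0.9527, -0.2632) → world pose (-0.5965, -0.7674, 1.0263)
step 4: ξ=(vx,vy,ωz)=(-0.1300, 0.1700, 0.0789), dt=2.0 → body Δ=(-0.2857, 0.3181, 0.1579) → world pose (-1.0166, -0.8470, 1.1842)
step 5: ξ=(vx,vy,ωz)=(0.0400, -0.4400, 0.3158), dt=1.0 → body Δ=(0.1082, -0.4265, 0.3158) → world pose (-0.5808, -0.9076, 1.5000)

(-0.5808, -0.9076, 1.5000)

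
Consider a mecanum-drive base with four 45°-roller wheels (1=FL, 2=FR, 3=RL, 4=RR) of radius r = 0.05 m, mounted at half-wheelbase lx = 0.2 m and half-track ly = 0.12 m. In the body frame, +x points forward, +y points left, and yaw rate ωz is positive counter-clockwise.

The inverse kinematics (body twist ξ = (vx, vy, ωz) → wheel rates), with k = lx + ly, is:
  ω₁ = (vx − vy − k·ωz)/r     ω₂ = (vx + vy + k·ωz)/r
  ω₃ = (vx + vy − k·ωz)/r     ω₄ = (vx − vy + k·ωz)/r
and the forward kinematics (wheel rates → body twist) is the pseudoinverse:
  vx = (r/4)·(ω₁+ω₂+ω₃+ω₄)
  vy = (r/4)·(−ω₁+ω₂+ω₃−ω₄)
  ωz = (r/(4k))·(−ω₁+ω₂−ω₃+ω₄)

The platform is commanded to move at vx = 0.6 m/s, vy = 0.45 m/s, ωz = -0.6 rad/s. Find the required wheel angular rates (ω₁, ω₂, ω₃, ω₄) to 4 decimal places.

k = lx + ly = 0.2 + 0.12 = 0.3200;  k·ωz = 0.3200·-0.6 = -0.1920
ω₁ (FL) = (vx − vy − k·ωz)/r = 0.3420/0.05 = 6.8400
ω₂ (FR) = (vx + vy + k·ωz)/r = 0.8580/0.05 = 17.1600
ω₃ (RL) = (vx + vy − k·ωz)/r = 1.2420/0.05 = 24.8400
ω₄ (RR) = (vx − vy + k·ωz)/r = -0.0420/0.05 = -0.8400

(6.8400, 17.1600, 24.8400, -0.8400)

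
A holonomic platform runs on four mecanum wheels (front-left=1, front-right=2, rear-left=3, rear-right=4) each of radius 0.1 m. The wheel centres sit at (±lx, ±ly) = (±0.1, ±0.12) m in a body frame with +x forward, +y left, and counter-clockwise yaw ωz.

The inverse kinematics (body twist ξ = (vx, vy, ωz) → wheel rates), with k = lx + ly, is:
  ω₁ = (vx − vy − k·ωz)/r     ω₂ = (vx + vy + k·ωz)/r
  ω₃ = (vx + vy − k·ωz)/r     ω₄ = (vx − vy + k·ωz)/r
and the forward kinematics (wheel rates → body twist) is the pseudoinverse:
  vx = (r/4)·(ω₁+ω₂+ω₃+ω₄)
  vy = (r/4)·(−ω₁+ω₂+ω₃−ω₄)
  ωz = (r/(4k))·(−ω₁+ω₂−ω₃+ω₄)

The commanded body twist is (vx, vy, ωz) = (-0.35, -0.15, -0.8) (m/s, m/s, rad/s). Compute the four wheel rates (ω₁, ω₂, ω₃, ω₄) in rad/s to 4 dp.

k = lx + ly = 0.1 + 0.12 = 0.2200;  k·ωz = 0.2200·-0.8 = -0.1760
ω₁ (FL) = (vx − vy − k·ωz)/r = -0.0240/0.1 = -0.2400
ω₂ (FR) = (vx + vy + k·ωz)/r = -0.6760/0.1 = -6.7600
ω₃ (RL) = (vx + vy − k·ωz)/r = -0.3240/0.1 = -3.2400
ω₄ (RR) = (vx − vy + k·ωz)/r = -0.3760/0.1 = -3.7600

(-0.2400, -6.7600, -3.2400, -3.7600)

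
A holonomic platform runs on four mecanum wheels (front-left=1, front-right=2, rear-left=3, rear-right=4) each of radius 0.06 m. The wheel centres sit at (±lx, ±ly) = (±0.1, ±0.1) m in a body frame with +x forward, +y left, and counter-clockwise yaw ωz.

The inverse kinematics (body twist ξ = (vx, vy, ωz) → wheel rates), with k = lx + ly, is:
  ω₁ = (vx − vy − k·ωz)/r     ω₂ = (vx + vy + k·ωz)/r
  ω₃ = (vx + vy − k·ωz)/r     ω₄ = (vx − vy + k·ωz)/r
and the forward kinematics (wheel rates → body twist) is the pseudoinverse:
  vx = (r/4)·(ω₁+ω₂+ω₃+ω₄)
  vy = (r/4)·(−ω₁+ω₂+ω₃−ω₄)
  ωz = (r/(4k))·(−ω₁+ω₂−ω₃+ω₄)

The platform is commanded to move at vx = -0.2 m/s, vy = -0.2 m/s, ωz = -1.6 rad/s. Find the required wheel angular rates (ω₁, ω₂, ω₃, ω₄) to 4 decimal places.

k = lx + ly = 0.1 + 0.1 = 0.2000;  k·ωz = 0.2000·-1.6 = -0.3200
ω₁ (FL) = (vx − vy − k·ωz)/r = 0.3200/0.06 = 5.3333
ω₂ (FR) = (vx + vy + k·ωz)/r = -0.7200/0.06 = -12.0000
ω₃ (RL) = (vx + vy − k·ωz)/r = -0.0800/0.06 = -1.3333
ω₄ (RR) = (vx − vy + k·ωz)/r = -0.3200/0.06 = -5.3333

(5.3333, -12.0000, -1.3333, -5.3333)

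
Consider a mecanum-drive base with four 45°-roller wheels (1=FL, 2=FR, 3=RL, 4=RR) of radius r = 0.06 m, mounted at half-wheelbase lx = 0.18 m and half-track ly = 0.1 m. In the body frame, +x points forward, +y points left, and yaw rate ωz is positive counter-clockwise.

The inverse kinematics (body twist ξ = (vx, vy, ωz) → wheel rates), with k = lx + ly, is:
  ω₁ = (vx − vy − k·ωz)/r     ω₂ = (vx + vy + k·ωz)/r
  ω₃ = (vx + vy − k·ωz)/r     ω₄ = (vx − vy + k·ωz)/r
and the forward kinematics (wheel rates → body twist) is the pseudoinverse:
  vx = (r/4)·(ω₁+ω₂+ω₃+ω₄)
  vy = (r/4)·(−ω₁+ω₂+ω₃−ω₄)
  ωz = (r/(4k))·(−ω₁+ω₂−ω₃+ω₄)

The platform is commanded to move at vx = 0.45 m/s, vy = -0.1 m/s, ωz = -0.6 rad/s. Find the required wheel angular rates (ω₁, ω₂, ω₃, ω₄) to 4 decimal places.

k = lx + ly = 0.18 + 0.1 = 0.2800;  k·ωz = 0.2800·-0.6 = -0.1680
ω₁ (FL) = (vx − vy − k·ωz)/r = 0.7180/0.06 = 11.9667
ω₂ (FR) = (vx + vy + k·ωz)/r = 0.1820/0.06 = 3.0333
ω₃ (RL) = (vx + vy − k·ωz)/r = 0.5180/0.06 = 8.6333
ω₄ (RR) = (vx − vy + k·ωz)/r = 0.3820/0.06 = 6.3667

(11.9667, 3.0333, 8.6333, 6.3667)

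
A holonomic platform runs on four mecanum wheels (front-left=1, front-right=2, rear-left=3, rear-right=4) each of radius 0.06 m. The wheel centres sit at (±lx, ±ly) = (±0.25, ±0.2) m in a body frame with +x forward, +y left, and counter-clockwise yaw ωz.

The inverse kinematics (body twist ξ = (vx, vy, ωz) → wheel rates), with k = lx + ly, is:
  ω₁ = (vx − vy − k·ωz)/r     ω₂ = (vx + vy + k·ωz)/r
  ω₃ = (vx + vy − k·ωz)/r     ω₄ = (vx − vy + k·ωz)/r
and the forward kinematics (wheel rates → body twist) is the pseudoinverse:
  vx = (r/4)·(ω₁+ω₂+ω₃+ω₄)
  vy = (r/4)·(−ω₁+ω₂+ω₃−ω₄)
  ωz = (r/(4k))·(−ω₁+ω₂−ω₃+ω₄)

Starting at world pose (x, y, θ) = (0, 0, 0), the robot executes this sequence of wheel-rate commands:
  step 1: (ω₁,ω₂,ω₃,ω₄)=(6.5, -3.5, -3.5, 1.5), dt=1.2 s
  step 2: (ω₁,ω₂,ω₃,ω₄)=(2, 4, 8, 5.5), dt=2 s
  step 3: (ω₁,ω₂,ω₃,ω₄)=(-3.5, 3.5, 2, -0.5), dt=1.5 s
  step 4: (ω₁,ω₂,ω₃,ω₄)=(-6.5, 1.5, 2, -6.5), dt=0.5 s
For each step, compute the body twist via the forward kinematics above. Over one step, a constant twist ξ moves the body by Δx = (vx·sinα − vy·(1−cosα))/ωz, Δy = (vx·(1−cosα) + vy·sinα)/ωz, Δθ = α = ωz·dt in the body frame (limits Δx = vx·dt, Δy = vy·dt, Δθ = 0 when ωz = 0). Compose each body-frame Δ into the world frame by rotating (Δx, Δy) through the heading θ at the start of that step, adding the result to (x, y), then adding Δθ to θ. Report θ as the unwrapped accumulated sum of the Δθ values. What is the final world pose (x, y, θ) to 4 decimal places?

(0.5807, 0.0684, -0.0167)

step 1: ξ=(vx,vy,ωz)=(0.0150, -0.2250, -0.1667), dt=1.2 → body Δ=(-0.0090, -0.2700, -0.2000) → world pose (-0.0090, -0.2700, -0.2000)
step 2: ξ=(vx,vy,ωz)=(0.2925, 0.0675, -0.0167), dt=2.0 → body Δ=(0.5871, 0.1252, -0.0333) → world pose (0.5913, -0.2639, -0.2333)
step 3: ξ=(vx,vy,ωz)=(0.0225, 0.1425, 0.1500), dt=1.5 → body Δ=(0.0095, 0.2157, 0.2250) → world pose (0.6504, -0.0562, -0.0083)
step 4: ξ=(vx,vy,ωz)=(-0.1425, 0.2475, -0.0167), dt=0.5 → body Δ=(-0.0707, 0.1240, -0.0083) → world pose (0.5807, 0.0684, -0.0167)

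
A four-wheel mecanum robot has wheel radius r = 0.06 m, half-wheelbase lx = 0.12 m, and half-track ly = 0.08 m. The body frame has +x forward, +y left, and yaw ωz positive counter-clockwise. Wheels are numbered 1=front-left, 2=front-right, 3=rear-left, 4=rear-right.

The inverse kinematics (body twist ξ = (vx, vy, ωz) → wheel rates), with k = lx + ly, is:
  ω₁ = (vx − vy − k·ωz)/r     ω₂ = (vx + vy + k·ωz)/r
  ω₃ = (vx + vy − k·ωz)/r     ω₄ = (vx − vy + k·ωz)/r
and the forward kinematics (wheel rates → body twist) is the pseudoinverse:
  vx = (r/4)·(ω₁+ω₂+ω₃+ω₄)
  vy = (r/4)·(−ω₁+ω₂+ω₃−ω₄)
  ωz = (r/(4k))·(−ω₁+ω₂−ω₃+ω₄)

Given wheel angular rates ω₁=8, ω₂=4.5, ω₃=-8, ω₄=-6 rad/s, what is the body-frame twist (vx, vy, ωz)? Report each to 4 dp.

k = lx + ly = 0.12 + 0.08 = 0.2000
ω₁+ω₂+ω₃+ω₄ = -1.5000  →  vx = (0.06/4)·-1.5000 = -0.0225
−ω₁+ω₂+ω₃−ω₄ = -5.5000  →  vy = (0.06/4)·-5.5000 = -0.0825
−ω₁+ω₂−ω₃+ω₄ = -1.5000  →  ωz = (0.06/0.8000)·-1.5000 = -0.1125

(-0.0225, -0.0825, -0.1125)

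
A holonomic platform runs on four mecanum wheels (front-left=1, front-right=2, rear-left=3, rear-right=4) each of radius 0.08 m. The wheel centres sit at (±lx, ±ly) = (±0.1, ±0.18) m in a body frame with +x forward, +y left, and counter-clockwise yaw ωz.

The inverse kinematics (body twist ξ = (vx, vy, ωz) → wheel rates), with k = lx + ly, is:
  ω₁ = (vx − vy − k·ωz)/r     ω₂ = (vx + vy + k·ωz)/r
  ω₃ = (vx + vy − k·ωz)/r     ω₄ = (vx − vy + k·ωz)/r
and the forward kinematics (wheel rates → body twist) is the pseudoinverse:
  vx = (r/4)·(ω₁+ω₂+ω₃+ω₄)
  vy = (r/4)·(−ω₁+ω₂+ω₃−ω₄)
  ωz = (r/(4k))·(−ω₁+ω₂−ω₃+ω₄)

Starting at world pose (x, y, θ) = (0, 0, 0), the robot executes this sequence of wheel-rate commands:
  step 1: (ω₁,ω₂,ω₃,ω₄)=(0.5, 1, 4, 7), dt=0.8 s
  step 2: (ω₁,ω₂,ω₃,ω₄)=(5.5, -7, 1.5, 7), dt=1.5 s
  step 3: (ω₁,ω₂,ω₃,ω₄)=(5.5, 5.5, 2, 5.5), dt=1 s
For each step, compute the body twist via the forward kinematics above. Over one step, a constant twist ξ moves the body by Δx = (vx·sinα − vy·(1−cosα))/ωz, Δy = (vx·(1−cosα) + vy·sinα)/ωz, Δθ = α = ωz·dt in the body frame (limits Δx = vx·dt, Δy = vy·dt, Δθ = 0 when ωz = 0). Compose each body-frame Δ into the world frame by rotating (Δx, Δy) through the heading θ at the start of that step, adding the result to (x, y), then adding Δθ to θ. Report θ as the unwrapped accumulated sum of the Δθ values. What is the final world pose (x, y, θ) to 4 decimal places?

(0.6202, -0.7907, -0.3000)

step 1: ξ=(vx,vy,ωz)=(0.2500, -0.0500, 0.2500), dt=0.8 → body Δ=(0.2027, -0.0198, 0.2000) → world pose (0.2027, -0.0198, 0.2000)
step 2: ξ=(vx,vy,ωz)=(0.1400, -0.3600, -0.5000), dt=1.5 → body Δ=(-0.0023, -0.5659, -0.7500) → world pose (0.3128, -0.5749, -0.5500)
step 3: ξ=(vx,vy,ωz)=(0.3700, -0.0700, 0.2500), dt=1.0 → body Δ=(0.3749, -0.0233, 0.2500) → world pose (0.6202, -0.7907, -0.3000)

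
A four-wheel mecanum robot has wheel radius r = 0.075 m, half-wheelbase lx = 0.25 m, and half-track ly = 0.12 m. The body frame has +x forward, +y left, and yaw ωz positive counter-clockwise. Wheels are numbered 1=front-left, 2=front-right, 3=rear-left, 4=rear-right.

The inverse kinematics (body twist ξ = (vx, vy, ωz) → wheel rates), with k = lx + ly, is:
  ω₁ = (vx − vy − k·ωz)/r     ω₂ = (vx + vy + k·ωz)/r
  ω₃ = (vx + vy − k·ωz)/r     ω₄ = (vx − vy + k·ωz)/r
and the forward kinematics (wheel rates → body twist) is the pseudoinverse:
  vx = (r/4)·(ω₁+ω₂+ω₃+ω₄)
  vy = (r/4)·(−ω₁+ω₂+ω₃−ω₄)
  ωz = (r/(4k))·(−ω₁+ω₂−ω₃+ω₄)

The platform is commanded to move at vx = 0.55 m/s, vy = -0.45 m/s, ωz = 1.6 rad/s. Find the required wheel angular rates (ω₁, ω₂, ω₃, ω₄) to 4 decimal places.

k = lx + ly = 0.25 + 0.12 = 0.3700;  k·ωz = 0.3700·1.6 = 0.5920
ω₁ (FL) = (vx − vy − k·ωz)/r = 0.4080/0.075 = 5.4400
ω₂ (FR) = (vx + vy + k·ωz)/r = 0.6920/0.075 = 9.2267
ω₃ (RL) = (vx + vy − k·ωz)/r = -0.4920/0.075 = -6.5600
ω₄ (RR) = (vx − vy + k·ωz)/r = 1.5920/0.075 = 21.2267

(5.4400, 9.2267, -6.5600, 21.2267)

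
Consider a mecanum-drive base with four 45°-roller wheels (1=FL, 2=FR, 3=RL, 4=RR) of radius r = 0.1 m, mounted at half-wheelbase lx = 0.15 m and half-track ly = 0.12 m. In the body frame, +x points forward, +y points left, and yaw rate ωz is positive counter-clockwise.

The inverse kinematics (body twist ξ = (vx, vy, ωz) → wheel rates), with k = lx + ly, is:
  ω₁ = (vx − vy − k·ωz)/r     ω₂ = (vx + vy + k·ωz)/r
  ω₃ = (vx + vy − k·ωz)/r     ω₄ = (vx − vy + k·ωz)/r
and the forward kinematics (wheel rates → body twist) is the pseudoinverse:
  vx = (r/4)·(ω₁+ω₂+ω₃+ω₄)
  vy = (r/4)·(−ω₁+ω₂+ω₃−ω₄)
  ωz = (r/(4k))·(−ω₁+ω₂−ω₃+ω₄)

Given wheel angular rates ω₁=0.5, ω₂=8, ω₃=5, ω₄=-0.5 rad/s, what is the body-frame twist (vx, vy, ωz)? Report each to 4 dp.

(0.3250, 0.3250, 0.1852)

k = lx + ly = 0.15 + 0.12 = 0.2700
ω₁+ω₂+ω₃+ω₄ = 13.0000  →  vx = (0.1/4)·13.0000 = 0.3250
−ω₁+ω₂+ω₃−ω₄ = 13.0000  →  vy = (0.1/4)·13.0000 = 0.3250
−ω₁+ω₂−ω₃+ω₄ = 2.0000  →  ωz = (0.1/1.0800)·2.0000 = 0.1852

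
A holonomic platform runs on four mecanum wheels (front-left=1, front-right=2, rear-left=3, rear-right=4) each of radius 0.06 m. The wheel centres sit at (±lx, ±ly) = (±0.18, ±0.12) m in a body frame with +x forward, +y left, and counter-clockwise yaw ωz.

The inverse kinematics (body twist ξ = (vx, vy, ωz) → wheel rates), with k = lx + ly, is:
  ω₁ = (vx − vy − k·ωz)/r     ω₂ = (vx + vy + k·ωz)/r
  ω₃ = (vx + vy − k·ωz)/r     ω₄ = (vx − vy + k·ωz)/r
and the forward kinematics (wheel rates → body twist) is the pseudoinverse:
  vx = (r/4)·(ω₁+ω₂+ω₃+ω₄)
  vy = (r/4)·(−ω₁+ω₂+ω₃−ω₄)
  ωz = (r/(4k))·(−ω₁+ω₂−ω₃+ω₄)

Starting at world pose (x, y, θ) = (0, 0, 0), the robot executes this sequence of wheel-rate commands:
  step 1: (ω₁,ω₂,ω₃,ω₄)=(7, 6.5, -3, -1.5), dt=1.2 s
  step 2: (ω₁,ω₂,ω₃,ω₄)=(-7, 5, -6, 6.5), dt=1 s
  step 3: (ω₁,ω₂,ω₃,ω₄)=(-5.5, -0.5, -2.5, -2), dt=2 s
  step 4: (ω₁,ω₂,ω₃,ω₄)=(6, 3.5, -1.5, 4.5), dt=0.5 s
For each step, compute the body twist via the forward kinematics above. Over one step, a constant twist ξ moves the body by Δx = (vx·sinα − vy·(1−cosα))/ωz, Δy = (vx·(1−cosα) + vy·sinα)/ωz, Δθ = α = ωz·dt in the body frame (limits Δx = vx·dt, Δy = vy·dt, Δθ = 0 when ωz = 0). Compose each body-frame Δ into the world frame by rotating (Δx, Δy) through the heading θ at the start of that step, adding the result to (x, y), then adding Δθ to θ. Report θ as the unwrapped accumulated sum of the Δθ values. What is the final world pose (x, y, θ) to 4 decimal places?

step 1: ξ=(vx,vy,ωz)=(0.1350, -0.0300, 0.0500), dt=1.2 → body Δ=(0.1630, -0.0311, 0.0600) → world pose (0.1630, -0.0311, 0.0600)
step 2: ξ=(vx,vy,ωz)=(-0.0225, -0.0075, 1.2250), dt=1.0 → body Δ=(-0.0132, -0.0179, 1.2250) → world pose (0.1508, -0.0498, 1.2850)
step 3: ξ=(vx,vy,ωz)=(-0.1575, 0.0675, 0.2750), dt=2.0 → body Δ=(-0.3356, 0.0438, 0.5500) → world pose (0.0142, -0.3594, 1.8350)
step 4: ξ=(vx,vy,ωz)=(0.1875, -0.1275, 0.1750), dt=0.5 → body Δ=(0.0964, -0.0596, 0.0875) → world pose (0.0465, -0.2507, 1.9225)

(0.0465, -0.2507, 1.9225)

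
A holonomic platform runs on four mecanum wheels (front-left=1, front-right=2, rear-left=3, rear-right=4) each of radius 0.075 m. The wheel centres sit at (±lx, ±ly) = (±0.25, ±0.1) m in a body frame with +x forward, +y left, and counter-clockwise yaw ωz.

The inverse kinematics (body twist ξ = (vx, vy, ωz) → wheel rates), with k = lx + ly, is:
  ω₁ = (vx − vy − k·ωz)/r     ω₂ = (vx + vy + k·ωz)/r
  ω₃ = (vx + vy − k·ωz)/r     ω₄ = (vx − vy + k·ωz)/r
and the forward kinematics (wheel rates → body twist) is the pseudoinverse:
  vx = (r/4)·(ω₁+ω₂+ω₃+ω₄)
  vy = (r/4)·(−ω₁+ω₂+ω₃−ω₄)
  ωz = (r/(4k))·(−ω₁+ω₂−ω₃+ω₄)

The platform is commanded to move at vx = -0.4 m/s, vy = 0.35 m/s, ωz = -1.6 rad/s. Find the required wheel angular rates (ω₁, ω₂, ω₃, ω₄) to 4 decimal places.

(-2.5333, -8.1333, 6.8000, -17.4667)

k = lx + ly = 0.25 + 0.1 = 0.3500;  k·ωz = 0.3500·-1.6 = -0.5600
ω₁ (FL) = (vx − vy − k·ωz)/r = -0.1900/0.075 = -2.5333
ω₂ (FR) = (vx + vy + k·ωz)/r = -0.6100/0.075 = -8.1333
ω₃ (RL) = (vx + vy − k·ωz)/r = 0.5100/0.075 = 6.8000
ω₄ (RR) = (vx − vy + k·ωz)/r = -1.3100/0.075 = -17.4667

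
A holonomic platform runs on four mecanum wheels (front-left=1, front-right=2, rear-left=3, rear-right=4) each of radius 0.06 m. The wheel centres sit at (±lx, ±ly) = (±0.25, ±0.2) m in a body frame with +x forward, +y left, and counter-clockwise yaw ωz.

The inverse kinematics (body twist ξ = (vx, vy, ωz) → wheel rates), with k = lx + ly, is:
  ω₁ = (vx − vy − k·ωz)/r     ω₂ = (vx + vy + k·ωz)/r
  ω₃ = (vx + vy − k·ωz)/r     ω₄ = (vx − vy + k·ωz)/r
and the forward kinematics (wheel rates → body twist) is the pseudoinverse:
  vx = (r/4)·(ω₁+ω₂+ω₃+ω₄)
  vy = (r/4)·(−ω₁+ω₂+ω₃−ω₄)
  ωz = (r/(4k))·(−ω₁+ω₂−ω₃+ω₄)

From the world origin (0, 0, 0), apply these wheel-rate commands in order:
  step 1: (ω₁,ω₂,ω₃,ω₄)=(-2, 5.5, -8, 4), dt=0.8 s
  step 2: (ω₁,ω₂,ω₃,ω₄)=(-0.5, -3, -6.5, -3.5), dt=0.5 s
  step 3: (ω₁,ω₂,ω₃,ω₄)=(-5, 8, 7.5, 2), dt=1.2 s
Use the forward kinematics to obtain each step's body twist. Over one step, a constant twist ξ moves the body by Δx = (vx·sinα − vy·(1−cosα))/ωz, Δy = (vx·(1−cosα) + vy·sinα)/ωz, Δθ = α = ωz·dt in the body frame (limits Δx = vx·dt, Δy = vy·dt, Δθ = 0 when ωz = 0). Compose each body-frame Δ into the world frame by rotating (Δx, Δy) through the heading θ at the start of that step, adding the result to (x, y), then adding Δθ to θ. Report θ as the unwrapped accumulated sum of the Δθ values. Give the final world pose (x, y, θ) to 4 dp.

(-0.0927, 0.2595, 0.8283)

step 1: ξ=(vx,vy,ωz)=(-0.0075, -0.0675, 0.6500), dt=0.8 → body Δ=(0.0080, -0.0531, 0.5200) → world pose (0.0080, -0.0531, 0.5200)
step 2: ξ=(vx,vy,ωz)=(-0.2025, -0.0825, 0.0167), dt=0.5 → body Δ=(-0.1011, -0.0417, 0.0083) → world pose (-0.0590, -0.1395, 0.5283)
step 3: ξ=(vx,vy,ωz)=(0.1875, 0.2775, 0.2500), dt=1.2 → body Δ=(0.1721, 0.3615, 0.3000) → world pose (-0.0927, 0.2595, 0.8283)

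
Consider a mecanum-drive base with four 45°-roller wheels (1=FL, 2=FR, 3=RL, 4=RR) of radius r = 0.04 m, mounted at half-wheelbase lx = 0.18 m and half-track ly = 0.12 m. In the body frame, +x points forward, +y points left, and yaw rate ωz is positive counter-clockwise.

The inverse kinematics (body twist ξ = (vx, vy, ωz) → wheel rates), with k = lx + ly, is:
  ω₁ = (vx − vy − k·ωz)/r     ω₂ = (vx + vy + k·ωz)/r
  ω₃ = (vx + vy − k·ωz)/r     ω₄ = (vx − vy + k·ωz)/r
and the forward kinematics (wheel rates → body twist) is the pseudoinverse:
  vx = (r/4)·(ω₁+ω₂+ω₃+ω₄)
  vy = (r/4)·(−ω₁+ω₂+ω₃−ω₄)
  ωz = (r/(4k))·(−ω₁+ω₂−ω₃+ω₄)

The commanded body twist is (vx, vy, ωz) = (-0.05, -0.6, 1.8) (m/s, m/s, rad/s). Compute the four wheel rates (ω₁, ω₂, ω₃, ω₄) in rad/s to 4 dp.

k = lx + ly = 0.18 + 0.12 = 0.3000;  k·ωz = 0.3000·1.8 = 0.5400
ω₁ (FL) = (vx − vy − k·ωz)/r = 0.0100/0.04 = 0.2500
ω₂ (FR) = (vx + vy + k·ωz)/r = -0.1100/0.04 = -2.7500
ω₃ (RL) = (vx + vy − k·ωz)/r = -1.1900/0.04 = -29.7500
ω₄ (RR) = (vx − vy + k·ωz)/r = 1.0900/0.04 = 27.2500

(0.2500, -2.7500, -29.7500, 27.2500)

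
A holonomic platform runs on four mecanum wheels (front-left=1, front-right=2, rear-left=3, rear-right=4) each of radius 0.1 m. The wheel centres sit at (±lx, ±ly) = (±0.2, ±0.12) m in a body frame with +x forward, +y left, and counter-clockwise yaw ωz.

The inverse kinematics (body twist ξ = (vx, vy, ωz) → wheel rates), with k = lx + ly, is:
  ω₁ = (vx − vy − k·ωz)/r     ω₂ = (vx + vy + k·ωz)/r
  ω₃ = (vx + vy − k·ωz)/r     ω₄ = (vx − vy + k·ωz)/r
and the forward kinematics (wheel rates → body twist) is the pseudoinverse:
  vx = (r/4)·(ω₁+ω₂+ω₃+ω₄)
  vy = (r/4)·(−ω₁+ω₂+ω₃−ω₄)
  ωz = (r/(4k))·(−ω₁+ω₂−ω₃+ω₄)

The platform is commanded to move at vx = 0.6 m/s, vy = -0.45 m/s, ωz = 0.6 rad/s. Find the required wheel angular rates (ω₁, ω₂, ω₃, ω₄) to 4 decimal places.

k = lx + ly = 0.2 + 0.12 = 0.3200;  k·ωz = 0.3200·0.6 = 0.1920
ω₁ (FL) = (vx − vy − k·ωz)/r = 0.8580/0.1 = 8.5800
ω₂ (FR) = (vx + vy + k·ωz)/r = 0.3420/0.1 = 3.4200
ω₃ (RL) = (vx + vy − k·ωz)/r = -0.0420/0.1 = -0.4200
ω₄ (RR) = (vx − vy + k·ωz)/r = 1.2420/0.1 = 12.4200

(8.5800, 3.4200, -0.4200, 12.4200)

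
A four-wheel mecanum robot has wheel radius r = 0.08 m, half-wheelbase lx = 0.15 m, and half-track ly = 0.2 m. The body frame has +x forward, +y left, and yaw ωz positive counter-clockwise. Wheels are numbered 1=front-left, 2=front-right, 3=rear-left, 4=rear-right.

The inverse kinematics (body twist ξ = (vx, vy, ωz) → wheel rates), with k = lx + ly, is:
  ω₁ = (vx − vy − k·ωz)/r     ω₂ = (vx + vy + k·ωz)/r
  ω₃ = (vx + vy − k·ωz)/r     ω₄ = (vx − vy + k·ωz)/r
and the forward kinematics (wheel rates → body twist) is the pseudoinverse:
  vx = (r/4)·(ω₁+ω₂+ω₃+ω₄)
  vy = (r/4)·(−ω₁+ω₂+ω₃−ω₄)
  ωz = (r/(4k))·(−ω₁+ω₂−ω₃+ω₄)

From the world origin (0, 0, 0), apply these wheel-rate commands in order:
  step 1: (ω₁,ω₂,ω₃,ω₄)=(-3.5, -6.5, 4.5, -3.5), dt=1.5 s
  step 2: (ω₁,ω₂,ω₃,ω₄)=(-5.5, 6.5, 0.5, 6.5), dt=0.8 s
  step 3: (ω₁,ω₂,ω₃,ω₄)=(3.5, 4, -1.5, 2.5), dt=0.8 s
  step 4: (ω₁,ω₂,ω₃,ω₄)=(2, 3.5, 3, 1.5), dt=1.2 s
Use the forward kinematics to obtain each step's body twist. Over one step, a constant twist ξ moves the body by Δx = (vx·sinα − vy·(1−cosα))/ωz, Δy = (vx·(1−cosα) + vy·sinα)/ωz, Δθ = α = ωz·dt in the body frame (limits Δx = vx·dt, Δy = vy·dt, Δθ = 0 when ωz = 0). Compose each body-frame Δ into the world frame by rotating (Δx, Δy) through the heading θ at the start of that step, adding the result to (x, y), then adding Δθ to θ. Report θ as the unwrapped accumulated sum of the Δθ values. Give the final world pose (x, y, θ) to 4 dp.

step 1: ξ=(vx,vy,ωz)=(-0.1800, 0.1000, -0.6286), dt=1.5 → body Δ=(-0.1661, 0.2469, -0.9429) → world pose (-0.1661, 0.2469, -0.9429)
step 2: ξ=(vx,vy,ωz)=(0.1600, 0.1200, 1.0286), dt=0.8 → body Δ=(0.0767, 0.1353, 0.8229) → world pose (-0.0116, 0.2643, -0.1200)
step 3: ξ=(vx,vy,ωz)=(0.1700, -0.0700, 0.2571), dt=0.8 → body Δ=(0.1408, -0.0417, 0.2057) → world pose (0.1232, 0.2060, 0.0857)
step 4: ξ=(vx,vy,ωz)=(0.2000, 0.0600, 0.0000), dt=1.2 → body Δ=(0.2400, 0.0720, 0.0000) → world pose (0.3562, 0.2983, 0.0857)

(0.3562, 0.2983, 0.0857)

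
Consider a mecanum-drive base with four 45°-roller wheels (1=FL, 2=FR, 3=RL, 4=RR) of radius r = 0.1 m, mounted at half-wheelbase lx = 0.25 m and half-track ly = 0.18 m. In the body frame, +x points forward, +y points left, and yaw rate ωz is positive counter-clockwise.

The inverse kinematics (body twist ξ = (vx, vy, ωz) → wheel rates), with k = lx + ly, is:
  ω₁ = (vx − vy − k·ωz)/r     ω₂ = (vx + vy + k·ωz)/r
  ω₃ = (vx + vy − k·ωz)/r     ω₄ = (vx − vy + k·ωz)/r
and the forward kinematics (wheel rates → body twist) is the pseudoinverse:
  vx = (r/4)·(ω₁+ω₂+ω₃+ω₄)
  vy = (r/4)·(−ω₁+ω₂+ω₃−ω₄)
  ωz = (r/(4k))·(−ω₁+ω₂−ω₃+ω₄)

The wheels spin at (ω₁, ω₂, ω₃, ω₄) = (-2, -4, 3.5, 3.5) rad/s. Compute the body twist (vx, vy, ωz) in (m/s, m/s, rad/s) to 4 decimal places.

(0.0250, -0.0500, -0.1163)

k = lx + ly = 0.25 + 0.18 = 0.4300
ω₁+ω₂+ω₃+ω₄ = 1.0000  →  vx = (0.1/4)·1.0000 = 0.0250
−ω₁+ω₂+ω₃−ω₄ = -2.0000  →  vy = (0.1/4)·-2.0000 = -0.0500
−ω₁+ω₂−ω₃+ω₄ = -2.0000  →  ωz = (0.1/1.7200)·-2.0000 = -0.1163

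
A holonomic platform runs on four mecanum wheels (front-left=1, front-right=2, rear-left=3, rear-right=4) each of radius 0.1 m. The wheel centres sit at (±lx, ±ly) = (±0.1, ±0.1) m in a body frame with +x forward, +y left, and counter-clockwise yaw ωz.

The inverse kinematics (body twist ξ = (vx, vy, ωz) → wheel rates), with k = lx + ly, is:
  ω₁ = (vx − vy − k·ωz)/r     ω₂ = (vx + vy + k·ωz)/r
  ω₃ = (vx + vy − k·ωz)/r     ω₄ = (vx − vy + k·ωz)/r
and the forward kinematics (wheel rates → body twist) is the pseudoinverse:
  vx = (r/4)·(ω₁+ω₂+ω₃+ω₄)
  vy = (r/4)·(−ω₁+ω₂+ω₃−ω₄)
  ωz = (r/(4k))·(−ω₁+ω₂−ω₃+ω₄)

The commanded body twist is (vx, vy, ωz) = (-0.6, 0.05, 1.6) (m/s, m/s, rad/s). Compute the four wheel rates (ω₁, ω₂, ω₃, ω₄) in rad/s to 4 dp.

k = lx + ly = 0.1 + 0.1 = 0.2000;  k·ωz = 0.2000·1.6 = 0.3200
ω₁ (FL) = (vx − vy − k·ωz)/r = -0.9700/0.1 = -9.7000
ω₂ (FR) = (vx + vy + k·ωz)/r = -0.2300/0.1 = -2.3000
ω₃ (RL) = (vx + vy − k·ωz)/r = -0.8700/0.1 = -8.7000
ω₄ (RR) = (vx − vy + k·ωz)/r = -0.3300/0.1 = -3.3000

(-9.7000, -2.3000, -8.7000, -3.3000)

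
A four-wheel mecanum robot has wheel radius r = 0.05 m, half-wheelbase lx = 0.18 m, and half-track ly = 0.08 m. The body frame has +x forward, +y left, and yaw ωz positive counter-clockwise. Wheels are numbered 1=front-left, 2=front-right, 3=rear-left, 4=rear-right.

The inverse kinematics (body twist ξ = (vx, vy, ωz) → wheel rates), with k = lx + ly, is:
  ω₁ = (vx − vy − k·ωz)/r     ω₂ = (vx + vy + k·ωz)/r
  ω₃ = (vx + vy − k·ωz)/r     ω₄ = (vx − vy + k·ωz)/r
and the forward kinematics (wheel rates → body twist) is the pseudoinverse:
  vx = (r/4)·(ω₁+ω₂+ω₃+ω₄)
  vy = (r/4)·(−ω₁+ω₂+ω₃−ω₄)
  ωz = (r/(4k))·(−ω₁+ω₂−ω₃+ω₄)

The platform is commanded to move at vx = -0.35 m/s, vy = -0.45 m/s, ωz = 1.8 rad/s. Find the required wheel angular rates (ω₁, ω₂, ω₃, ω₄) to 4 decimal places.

(-7.3600, -6.6400, -25.3600, 11.3600)

k = lx + ly = 0.18 + 0.08 = 0.2600;  k·ωz = 0.2600·1.8 = 0.4680
ω₁ (FL) = (vx − vy − k·ωz)/r = -0.3680/0.05 = -7.3600
ω₂ (FR) = (vx + vy + k·ωz)/r = -0.3320/0.05 = -6.6400
ω₃ (RL) = (vx + vy − k·ωz)/r = -1.2680/0.05 = -25.3600
ω₄ (RR) = (vx − vy + k·ωz)/r = 0.5680/0.05 = 11.3600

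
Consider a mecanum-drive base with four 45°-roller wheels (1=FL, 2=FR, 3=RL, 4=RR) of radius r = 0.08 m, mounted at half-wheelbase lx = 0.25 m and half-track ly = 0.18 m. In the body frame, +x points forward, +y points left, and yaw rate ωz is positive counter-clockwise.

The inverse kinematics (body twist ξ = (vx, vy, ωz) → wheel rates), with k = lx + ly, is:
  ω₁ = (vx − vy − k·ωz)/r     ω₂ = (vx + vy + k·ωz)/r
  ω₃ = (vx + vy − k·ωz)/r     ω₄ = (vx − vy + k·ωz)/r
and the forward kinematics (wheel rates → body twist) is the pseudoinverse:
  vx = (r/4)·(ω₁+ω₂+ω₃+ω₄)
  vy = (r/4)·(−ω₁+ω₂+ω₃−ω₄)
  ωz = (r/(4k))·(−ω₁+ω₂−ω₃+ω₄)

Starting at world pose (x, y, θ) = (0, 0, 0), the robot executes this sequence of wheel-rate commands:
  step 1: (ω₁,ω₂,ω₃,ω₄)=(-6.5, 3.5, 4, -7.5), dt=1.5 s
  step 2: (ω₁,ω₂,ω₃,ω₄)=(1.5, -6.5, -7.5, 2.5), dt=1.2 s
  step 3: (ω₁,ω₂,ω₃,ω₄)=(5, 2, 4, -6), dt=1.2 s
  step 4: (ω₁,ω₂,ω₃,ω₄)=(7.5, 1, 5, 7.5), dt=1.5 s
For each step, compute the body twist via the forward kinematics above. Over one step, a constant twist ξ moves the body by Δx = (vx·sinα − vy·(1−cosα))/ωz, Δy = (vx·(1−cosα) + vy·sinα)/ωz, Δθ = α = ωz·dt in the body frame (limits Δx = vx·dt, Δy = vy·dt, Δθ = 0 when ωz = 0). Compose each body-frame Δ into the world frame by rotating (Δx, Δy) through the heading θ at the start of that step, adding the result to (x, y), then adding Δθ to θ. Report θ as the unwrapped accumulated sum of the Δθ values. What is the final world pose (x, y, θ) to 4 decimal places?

step 1: ξ=(vx,vy,ωz)=(-0.1300, 0.4300, -0.0698), dt=1.5 → body Δ=(-0.1609, 0.6540, -0.1047) → world pose (-0.1609, 0.6540, -0.1047)
step 2: ξ=(vx,vy,ωz)=(-0.2000, -0.3600, 0.0930), dt=1.2 → body Δ=(-0.2154, -0.4445, 0.1116) → world pose (-0.4216, 0.2345, 0.0070)
step 3: ξ=(vx,vy,ωz)=(0.1000, 0.1400, -0.6047), dt=1.2 → body Δ=(0.1681, 0.1120, -0.7256) → world pose (-0.2543, 0.3476, -0.7186)
step 4: ξ=(vx,vy,ωz)=(0.4200, -0.1800, -0.1860), dt=1.5 → body Δ=(0.5844, -0.3538, -0.2791) → world pose (-0.0474, -0.3035, -0.9977)

(-0.0474, -0.3035, -0.9977)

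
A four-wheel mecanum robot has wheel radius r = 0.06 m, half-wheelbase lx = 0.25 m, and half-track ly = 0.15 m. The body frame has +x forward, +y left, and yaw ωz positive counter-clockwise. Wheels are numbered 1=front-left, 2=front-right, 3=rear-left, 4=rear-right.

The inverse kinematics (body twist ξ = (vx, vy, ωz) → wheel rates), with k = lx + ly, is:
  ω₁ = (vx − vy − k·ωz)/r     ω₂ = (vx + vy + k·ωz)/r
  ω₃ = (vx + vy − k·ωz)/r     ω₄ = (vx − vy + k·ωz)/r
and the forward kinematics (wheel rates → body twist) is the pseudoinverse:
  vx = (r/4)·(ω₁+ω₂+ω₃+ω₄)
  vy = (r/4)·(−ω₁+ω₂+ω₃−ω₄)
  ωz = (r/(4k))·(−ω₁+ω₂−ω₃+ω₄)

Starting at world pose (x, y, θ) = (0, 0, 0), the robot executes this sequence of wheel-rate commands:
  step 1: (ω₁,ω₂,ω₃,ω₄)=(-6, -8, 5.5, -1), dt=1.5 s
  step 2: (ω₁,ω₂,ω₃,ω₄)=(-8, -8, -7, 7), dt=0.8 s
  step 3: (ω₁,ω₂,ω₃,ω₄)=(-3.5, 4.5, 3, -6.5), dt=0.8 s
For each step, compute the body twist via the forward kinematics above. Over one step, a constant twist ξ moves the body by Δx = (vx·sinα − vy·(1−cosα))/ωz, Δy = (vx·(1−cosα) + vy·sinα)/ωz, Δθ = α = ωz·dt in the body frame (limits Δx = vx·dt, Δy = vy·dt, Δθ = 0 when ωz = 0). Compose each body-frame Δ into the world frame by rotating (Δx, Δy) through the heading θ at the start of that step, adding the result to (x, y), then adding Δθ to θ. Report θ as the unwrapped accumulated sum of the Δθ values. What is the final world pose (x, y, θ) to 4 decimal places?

step 1: ξ=(vx,vy,ωz)=(-0.1425, 0.0675, -0.3187), dt=1.5 → body Δ=(-0.1820, 0.1476, -0.4781) → world pose (-0.1820, 0.1476, -0.4781)
step 2: ξ=(vx,vy,ωz)=(-0.2400, -0.2100, 0.5250), dt=0.8 → body Δ=(-0.1516, -0.2028, 0.4200) → world pose (-0.4099, 0.0373, -0.0581)
step 3: ξ=(vx,vy,ωz)=(-0.0375, 0.2625, -0.0562), dt=0.8 → body Δ=(-0.0253, 0.2106, -0.0450) → world pose (-0.4229, 0.2490, -0.1031)

(-0.4229, 0.2490, -0.1031)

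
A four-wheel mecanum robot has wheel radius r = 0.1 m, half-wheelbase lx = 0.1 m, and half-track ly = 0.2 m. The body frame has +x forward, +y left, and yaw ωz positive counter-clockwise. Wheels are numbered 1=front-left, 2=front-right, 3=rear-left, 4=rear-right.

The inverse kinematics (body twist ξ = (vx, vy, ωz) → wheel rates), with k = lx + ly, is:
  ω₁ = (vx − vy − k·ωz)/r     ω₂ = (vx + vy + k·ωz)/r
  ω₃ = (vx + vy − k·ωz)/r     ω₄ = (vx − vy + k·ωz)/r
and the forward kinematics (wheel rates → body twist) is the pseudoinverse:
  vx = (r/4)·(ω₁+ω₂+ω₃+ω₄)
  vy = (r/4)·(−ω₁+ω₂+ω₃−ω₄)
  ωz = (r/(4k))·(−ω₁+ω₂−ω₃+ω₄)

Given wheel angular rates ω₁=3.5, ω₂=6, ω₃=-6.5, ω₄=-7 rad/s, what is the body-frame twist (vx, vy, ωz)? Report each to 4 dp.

(-0.1000, 0.0750, 0.1667)

k = lx + ly = 0.1 + 0.2 = 0.3000
ω₁+ω₂+ω₃+ω₄ = -4.0000  →  vx = (0.1/4)·-4.0000 = -0.1000
−ω₁+ω₂+ω₃−ω₄ = 3.0000  →  vy = (0.1/4)·3.0000 = 0.0750
−ω₁+ω₂−ω₃+ω₄ = 2.0000  →  ωz = (0.1/1.2000)·2.0000 = 0.1667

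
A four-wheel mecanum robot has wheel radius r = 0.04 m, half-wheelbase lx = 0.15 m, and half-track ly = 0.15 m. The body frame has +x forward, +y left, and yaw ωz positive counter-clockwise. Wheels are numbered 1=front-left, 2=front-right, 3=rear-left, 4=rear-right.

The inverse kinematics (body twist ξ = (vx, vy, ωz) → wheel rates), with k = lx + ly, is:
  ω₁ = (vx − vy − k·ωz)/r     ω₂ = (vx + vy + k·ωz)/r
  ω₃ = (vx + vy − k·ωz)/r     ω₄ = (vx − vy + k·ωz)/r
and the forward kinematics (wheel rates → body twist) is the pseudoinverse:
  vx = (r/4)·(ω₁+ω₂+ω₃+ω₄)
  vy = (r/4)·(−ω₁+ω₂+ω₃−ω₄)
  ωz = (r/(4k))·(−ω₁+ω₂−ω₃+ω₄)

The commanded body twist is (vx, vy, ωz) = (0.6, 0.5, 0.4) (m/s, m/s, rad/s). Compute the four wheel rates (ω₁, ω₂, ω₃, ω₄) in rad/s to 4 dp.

k = lx + ly = 0.15 + 0.15 = 0.3000;  k·ωz = 0.3000·0.4 = 0.1200
ω₁ (FL) = (vx − vy − k·ωz)/r = -0.0200/0.04 = -0.5000
ω₂ (FR) = (vx + vy + k·ωz)/r = 1.2200/0.04 = 30.5000
ω₃ (RL) = (vx + vy − k·ωz)/r = 0.9800/0.04 = 24.5000
ω₄ (RR) = (vx − vy + k·ωz)/r = 0.2200/0.04 = 5.5000

(-0.5000, 30.5000, 24.5000, 5.5000)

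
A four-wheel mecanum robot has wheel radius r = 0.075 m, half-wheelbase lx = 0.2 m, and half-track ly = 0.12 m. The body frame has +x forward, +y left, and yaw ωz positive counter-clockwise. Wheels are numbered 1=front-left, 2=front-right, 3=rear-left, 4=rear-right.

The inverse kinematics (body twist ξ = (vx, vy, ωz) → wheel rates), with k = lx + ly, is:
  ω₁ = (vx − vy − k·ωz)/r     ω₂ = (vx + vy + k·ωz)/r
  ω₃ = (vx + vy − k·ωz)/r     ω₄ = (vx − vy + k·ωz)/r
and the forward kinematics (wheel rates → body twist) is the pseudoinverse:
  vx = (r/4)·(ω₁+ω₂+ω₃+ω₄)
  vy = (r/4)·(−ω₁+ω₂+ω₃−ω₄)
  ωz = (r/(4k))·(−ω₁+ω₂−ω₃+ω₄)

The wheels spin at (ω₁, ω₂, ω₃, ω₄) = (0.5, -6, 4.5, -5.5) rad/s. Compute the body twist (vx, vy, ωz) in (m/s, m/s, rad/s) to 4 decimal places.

(-0.1219, 0.0656, -0.9668)

k = lx + ly = 0.2 + 0.12 = 0.3200
ω₁+ω₂+ω₃+ω₄ = -6.5000  →  vx = (0.075/4)·-6.5000 = -0.1219
−ω₁+ω₂+ω₃−ω₄ = 3.5000  →  vy = (0.075/4)·3.5000 = 0.0656
−ω₁+ω₂−ω₃+ω₄ = -16.5000  →  ωz = (0.075/1.2800)·-16.5000 = -0.9668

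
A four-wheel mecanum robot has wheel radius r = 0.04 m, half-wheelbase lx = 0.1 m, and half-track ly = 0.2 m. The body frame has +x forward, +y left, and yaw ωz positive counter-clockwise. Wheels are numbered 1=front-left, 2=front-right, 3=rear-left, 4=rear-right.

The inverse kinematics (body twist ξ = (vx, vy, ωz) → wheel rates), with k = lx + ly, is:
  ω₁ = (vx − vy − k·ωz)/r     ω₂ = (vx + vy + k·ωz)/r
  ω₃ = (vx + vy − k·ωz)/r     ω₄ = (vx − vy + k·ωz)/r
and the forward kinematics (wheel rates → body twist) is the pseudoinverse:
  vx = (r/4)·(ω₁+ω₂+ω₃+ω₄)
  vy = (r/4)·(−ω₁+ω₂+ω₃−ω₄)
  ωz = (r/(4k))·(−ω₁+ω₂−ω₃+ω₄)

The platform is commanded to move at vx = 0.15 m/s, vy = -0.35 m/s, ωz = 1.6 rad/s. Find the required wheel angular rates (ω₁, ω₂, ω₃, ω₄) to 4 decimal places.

k = lx + ly = 0.1 + 0.2 = 0.3000;  k·ωz = 0.3000·1.6 = 0.4800
ω₁ (FL) = (vx − vy − k·ωz)/r = 0.0200/0.04 = 0.5000
ω₂ (FR) = (vx + vy + k·ωz)/r = 0.2800/0.04 = 7.0000
ω₃ (RL) = (vx + vy − k·ωz)/r = -0.6800/0.04 = -17.0000
ω₄ (RR) = (vx − vy + k·ωz)/r = 0.9800/0.04 = 24.5000

(0.5000, 7.0000, -17.0000, 24.5000)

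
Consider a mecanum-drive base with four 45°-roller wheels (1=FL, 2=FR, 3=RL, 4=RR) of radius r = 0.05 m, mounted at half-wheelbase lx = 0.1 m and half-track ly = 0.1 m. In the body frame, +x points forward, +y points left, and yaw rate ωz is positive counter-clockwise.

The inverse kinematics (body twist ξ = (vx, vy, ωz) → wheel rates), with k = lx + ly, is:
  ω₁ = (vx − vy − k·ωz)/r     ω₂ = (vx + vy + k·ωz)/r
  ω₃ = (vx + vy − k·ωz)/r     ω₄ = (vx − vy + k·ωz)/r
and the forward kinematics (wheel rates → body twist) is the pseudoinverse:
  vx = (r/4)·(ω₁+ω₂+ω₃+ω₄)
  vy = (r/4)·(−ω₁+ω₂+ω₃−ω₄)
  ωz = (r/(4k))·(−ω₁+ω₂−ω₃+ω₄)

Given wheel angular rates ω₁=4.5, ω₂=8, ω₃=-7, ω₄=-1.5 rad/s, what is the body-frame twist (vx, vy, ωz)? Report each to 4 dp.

(0.0500, -0.0250, 0.5625)

k = lx + ly = 0.1 + 0.1 = 0.2000
ω₁+ω₂+ω₃+ω₄ = 4.0000  →  vx = (0.05/4)·4.0000 = 0.0500
−ω₁+ω₂+ω₃−ω₄ = -2.0000  →  vy = (0.05/4)·-2.0000 = -0.0250
−ω₁+ω₂−ω₃+ω₄ = 9.0000  →  ωz = (0.05/0.8000)·9.0000 = 0.5625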